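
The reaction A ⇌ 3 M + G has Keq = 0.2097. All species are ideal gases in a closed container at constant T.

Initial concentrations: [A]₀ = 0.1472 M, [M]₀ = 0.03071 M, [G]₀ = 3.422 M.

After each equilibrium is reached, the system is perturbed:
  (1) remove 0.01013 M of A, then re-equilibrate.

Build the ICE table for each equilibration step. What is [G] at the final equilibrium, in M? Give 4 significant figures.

Q₀ = 6.7330e-04 vs Keq = 0.2097 ⇒ Q<K, forward
Step 1:
                  A         M         G
  Initial    0.1472   0.03071     3.422
  Change   -0.04991    0.1497   0.04991
  Equil     0.09729    0.1805     3.472
  solve Keq expr → x = 0.04991; check Q = 0.2097
Then remove 0.01013 M of A.
Step 2:
                  A         M         G
  Initial   0.08716    0.1805     3.472
  Change   0.001766 -0.005297 -0.001766
  Equil     0.08892    0.1752      3.47
  solve Keq expr → x = -0.001766; check Q = 0.2097

[G]_eq = 3.47 M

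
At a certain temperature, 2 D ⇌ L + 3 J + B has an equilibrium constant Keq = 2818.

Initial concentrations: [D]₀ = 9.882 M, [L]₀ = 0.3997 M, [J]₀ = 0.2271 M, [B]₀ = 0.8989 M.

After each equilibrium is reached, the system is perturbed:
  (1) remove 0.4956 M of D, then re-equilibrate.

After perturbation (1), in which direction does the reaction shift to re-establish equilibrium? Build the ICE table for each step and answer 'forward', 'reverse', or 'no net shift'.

Direction: reverse

Q₀ = 4.3093e-05 vs Keq = 2818 ⇒ Q<K, forward
Step 1:
                    D           L           J           B
  Initial       9.882      0.3997      0.2271      0.8989
  Change       -7.074       3.537       10.61       3.537
  Equil         2.808       3.936       10.84       4.436
  solve Keq expr → x = 3.537; check Q = 2818
Then remove 0.4956 M of D.
Step 2:
                    D           L           J           B
  Initial       2.313       3.936       10.84       4.436
  Change       0.2613     -0.1307      -0.392     -0.1307
  Equil         2.574       3.806       10.45       4.305
  solve Keq expr → x = -0.1307; check Q = 2818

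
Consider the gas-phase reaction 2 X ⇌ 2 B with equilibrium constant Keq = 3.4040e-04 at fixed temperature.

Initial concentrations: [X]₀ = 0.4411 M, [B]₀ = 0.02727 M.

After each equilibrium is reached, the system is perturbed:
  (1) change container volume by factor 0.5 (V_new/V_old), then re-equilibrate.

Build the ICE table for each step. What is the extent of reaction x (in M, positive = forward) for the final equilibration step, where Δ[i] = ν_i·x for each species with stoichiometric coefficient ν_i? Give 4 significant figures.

x = 0 M

Q₀ = 0.003822 vs Keq = 3.4040e-04 ⇒ Q>K, reverse
Step 1:
                    X           B
  I            0.4411     0.02727
  C           0.01879    -0.01879
  E            0.4599    0.008485
  solve Keq expr → x = -0.009393; check Q = 3.4040e-04
Then change container volume by factor 0.5 (V_new/V_old).
Step 2:
                    X           B
  I            0.9198     0.01697
  C                 0           0
  E            0.9198     0.01697
  solve Keq expr → x = 0; check Q = 3.4040e-04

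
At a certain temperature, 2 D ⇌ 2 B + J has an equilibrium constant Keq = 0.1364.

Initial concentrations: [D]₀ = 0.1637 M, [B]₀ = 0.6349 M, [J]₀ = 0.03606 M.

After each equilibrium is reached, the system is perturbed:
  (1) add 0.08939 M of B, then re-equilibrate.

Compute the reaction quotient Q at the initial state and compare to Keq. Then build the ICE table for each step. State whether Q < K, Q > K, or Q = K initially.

Q₀ = 0.5424 vs Keq = 0.1364 ⇒ Q>K, reverse
Step 1:
                   D          B          J
  init        0.1637     0.6349    0.03606
  Δ           0.0401    -0.0401   -0.02005
  eq          0.2038     0.5948    0.01601
  solve Keq expr → x = -0.02005; check Q = 0.1364
Then add 0.08939 M of B.
Step 2:
                   D          B          J
  init        0.2038     0.6842    0.01601
  Δ         0.005939  -0.005939   -0.00297
  eq          0.2097     0.6783    0.01304
  solve Keq expr → x = -0.00297; check Q = 0.1364

Q₀ = 0.5424; Q > K (proceeds reverse)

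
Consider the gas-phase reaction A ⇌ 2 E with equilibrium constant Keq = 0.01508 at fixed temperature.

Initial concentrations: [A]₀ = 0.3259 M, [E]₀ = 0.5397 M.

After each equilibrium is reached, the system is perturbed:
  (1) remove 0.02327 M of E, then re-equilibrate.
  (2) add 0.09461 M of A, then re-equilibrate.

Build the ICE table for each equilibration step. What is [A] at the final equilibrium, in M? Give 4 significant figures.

[A]_eq = 0.63 M

Q₀ = 0.8938 vs Keq = 0.01508 ⇒ Q>K, reverse
Step 1:
                   A          E
  I           0.3259     0.5397
  C           0.2243    -0.4486
  E           0.5502    0.09109
  solve Keq expr → x = -0.2243; check Q = 0.01508
Then remove 0.02327 M of E.
Step 2:
                   A          E
  I           0.5502    0.06782
  C         -0.01117    0.02234
  E            0.539    0.09016
  solve Keq expr → x = 0.01117; check Q = 0.01508
Then add 0.09461 M of A.
Step 3:
                   A          E
  I           0.6336    0.09016
  C        -0.003655    0.00731
  E             0.63    0.09747
  solve Keq expr → x = 0.003655; check Q = 0.01508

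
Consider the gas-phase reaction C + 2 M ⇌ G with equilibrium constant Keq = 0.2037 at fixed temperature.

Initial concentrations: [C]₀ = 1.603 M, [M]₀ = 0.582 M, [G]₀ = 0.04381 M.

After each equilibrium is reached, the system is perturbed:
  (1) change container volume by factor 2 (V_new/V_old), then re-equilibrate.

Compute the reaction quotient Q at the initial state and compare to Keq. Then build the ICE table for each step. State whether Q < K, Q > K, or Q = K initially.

Q₀ = 0.08069 vs Keq = 0.2037 ⇒ Q<K, forward
Step 1:
                    C           M           G
  init          1.603       0.582     0.04381
  Δ          -0.03789    -0.07578     0.03789
  eq            1.565      0.5062      0.0817
  solve Keq expr → x = 0.03789; check Q = 0.2037
Then change container volume by factor 2 (V_new/V_old).
Step 2:
                    C           M           G
  init         0.7826      0.2531     0.04085
  Δ            0.0256     0.05121     -0.0256
  eq           0.8082      0.3043     0.01525
  solve Keq expr → x = -0.0256; check Q = 0.2037

Q₀ = 0.08069; Q < K (proceeds forward)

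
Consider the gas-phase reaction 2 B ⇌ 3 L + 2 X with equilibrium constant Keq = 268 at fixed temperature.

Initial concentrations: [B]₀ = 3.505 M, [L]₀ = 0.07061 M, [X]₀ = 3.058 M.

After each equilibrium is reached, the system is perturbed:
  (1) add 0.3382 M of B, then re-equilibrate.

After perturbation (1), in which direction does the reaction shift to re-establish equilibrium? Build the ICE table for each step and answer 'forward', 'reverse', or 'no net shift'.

Direction: forward

Q₀ = 2.6798e-04 vs Keq = 268 ⇒ Q<K, forward
Step 1:
                  B         L         X
  init        3.505   0.07061     3.058
  Δ          -1.938     2.906     1.938
  eq          1.567     2.977     4.996
  solve Keq expr → x = 0.9688; check Q = 268
Then add 0.3382 M of B.
Step 2:
                  B         L         X
  init        1.906     2.977     4.996
  Δ         -0.1326    0.1989    0.1326
  eq          1.773     3.176     5.128
  solve Keq expr → x = 0.06631; check Q = 268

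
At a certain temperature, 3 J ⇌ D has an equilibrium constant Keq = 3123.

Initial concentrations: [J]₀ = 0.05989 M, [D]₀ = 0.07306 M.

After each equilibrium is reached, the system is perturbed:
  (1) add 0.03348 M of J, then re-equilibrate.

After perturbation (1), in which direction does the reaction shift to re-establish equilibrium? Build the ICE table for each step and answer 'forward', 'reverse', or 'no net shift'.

Q₀ = 340.1 vs Keq = 3123 ⇒ Q<K, forward
Step 1:
                   J          D
  Initial    0.05989    0.07306
  Change    -0.03004    0.01001
  Equil      0.02985    0.08307
  solve Keq expr → x = 0.01001; check Q = 3123
Then add 0.03348 M of J.
Step 2:
                   J          D
  Initial    0.06333    0.08307
  Change    -0.03224    0.01075
  Equil      0.03109    0.09382
  solve Keq expr → x = 0.01075; check Q = 3123

Direction: forward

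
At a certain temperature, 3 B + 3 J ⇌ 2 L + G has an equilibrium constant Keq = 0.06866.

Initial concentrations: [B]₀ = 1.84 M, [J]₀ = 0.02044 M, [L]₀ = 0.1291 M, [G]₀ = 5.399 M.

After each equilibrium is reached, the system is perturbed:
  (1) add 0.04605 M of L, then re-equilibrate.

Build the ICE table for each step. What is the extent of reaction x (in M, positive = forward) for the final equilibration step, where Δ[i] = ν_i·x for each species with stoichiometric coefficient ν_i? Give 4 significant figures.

Q₀ = 1691 vs Keq = 0.06866 ⇒ Q>K, reverse
Step 1:
                   B          J          L          G
  init          1.84    0.02044     0.1291      5.399
  Δ           0.1576     0.1576    -0.1051   -0.05253
  eq           1.998      0.178    0.02404      5.346
  solve Keq expr → x = -0.05253; check Q = 0.06866
Then add 0.04605 M of L.
Step 2:
                   B          J          L          G
  init         1.998      0.178    0.07009      5.346
  Δ          0.05058    0.05058   -0.03372   -0.01686
  eq           2.048     0.2286    0.03637       5.33
  solve Keq expr → x = -0.01686; check Q = 0.06866

x = -0.01686 M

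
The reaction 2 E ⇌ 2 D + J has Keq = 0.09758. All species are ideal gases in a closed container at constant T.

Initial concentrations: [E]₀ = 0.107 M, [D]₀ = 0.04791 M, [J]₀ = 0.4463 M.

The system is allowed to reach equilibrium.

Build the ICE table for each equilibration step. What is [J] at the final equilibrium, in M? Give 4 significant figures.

Q₀ = 0.08948 vs Keq = 0.09758 ⇒ Q<K, forward
Step 1:
                    E           D           J
  Initial       0.107     0.04791      0.4463
  Change    -0.001419    0.001419  7.0971e-04
  Equil        0.1056     0.04933       0.447
  solve Keq expr → x = 7.0971e-04; check Q = 0.09758

[J]_eq = 0.447 M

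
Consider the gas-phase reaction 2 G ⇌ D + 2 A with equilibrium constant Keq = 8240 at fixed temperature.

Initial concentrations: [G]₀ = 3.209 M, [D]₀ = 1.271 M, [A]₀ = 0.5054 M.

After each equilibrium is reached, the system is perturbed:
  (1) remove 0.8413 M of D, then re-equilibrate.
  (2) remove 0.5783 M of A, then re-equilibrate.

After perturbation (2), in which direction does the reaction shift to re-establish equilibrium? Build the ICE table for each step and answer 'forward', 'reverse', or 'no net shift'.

Direction: forward

Q₀ = 0.03153 vs Keq = 8240 ⇒ Q<K, forward
Step 1:
                    G           D           A
  I             3.209       1.271      0.5054
  C            -3.141       1.571       3.141
  E           0.06772       2.842       3.647
  solve Keq expr → x = 1.571; check Q = 8240
Then remove 0.8413 M of D.
Step 2:
                    G           D           A
  I           0.06772           2       3.647
  C          -0.01066     0.00533     0.01066
  E           0.05706       2.006       3.657
  solve Keq expr → x = 0.00533; check Q = 8240
Then remove 0.5783 M of A.
Step 3:
                    G           D           A
  I           0.05706       2.006       3.079
  C         -0.008832    0.004416    0.008832
  E           0.04823        2.01       3.088
  solve Keq expr → x = 0.004416; check Q = 8240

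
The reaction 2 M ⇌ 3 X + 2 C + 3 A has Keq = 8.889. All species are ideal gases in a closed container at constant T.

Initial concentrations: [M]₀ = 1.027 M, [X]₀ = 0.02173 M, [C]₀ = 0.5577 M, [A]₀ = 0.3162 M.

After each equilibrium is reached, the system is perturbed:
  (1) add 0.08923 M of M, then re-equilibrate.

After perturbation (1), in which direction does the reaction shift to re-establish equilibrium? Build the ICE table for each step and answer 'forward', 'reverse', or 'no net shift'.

Direction: forward

Q₀ = 9.5659e-08 vs Keq = 8.889 ⇒ Q<K, forward
Step 1:
                  M         X         C         A
  I           1.027   0.02173    0.5577    0.3162
  C         -0.5898    0.8847    0.5898    0.8847
  E          0.4372    0.9065     1.148     1.201
  solve Keq expr → x = 0.2949; check Q = 8.889
Then add 0.08923 M of M.
Step 2:
                  M         X         C         A
  I          0.5264    0.9065     1.148     1.201
  C        -0.02622   0.03933   0.02622   0.03933
  E          0.5002    0.9458     1.174      1.24
  solve Keq expr → x = 0.01311; check Q = 8.889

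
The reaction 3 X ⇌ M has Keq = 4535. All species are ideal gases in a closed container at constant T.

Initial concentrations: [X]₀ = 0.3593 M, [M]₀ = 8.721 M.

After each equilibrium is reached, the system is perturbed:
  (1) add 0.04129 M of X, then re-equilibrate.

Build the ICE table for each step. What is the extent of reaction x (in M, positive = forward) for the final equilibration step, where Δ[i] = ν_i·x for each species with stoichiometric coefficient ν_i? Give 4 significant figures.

x = 0.01374 M

Q₀ = 188 vs Keq = 4535 ⇒ Q<K, forward
Step 1:
                  X         M
  Initial    0.3593     8.721
  Change    -0.2346   0.07819
  Equil      0.1247     8.799
  solve Keq expr → x = 0.07819; check Q = 4535
Then add 0.04129 M of X.
Step 2:
                  X         M
  Initial     0.166     8.799
  Change   -0.04123   0.01374
  Equil      0.1248     8.813
  solve Keq expr → x = 0.01374; check Q = 4535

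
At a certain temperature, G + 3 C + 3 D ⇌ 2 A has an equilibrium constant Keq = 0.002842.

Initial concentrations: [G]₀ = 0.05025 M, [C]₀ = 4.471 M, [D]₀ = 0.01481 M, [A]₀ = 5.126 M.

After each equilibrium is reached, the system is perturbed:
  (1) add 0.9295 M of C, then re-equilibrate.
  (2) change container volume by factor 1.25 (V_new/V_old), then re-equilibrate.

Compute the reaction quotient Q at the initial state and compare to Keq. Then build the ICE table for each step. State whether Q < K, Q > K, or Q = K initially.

Q₀ = 1.8011e+06; Q > K (proceeds reverse)

Q₀ = 1.8011e+06 vs Keq = 0.002842 ⇒ Q>K, reverse
Step 1:
                   G          C          D          A
  Initial    0.05025      4.471    0.01481      5.126
  Change      0.8163      2.449      2.449     -1.633
  Equil       0.8666       6.92      2.464      3.493
  solve Keq expr → x = -0.8163; check Q = 0.002842
Then add 0.9295 M of C.
Step 2:
                   G          C          D          A
  Initial     0.8666      7.849      2.464      3.493
  Change    -0.05215    -0.1564    -0.1564     0.1043
  Equil       0.8144      7.693      2.307      3.598
  solve Keq expr → x = 0.05215; check Q = 0.002842
Then change container volume by factor 1.25 (V_new/V_old).
Step 3:
                   G          C          D          A
  Initial     0.6515      6.154      1.846      2.878
  Change      0.1282     0.3845     0.3845    -0.2564
  Equil       0.7797      6.539       2.23      2.622
  solve Keq expr → x = -0.1282; check Q = 0.002842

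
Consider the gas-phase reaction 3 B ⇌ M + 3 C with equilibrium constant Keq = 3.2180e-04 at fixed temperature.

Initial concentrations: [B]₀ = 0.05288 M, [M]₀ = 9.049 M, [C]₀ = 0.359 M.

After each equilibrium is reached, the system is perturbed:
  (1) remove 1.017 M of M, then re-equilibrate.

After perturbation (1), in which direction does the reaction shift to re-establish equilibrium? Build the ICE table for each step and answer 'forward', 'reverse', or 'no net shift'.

Direction: forward

Q₀ = 2831 vs Keq = 3.2180e-04 ⇒ Q>K, reverse
Step 1:
                  B         M         C
  Initial   0.05288     9.049     0.359
  Change     0.3458   -0.1153   -0.3458
  Equil      0.3987     8.934   0.01317
  solve Keq expr → x = -0.1153; check Q = 3.2180e-04
Then remove 1.017 M of M.
Step 2:
                  B         M         C
  Initial    0.3987     7.917   0.01317
  Change  -5.2321e-04 1.7440e-04 5.2321e-04
  Equil      0.3982     7.917   0.01369
  solve Keq expr → x = 1.7440e-04; check Q = 3.2180e-04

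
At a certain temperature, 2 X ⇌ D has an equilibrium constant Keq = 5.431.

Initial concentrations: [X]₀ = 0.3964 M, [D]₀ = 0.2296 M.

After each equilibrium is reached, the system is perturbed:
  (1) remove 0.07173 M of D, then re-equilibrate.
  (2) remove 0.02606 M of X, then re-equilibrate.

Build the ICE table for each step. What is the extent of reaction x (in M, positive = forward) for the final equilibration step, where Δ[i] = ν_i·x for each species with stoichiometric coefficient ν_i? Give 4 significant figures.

Q₀ = 1.461 vs Keq = 5.431 ⇒ Q<K, forward
Step 1:
                    X           D
  Initial      0.3964      0.2296
  Change       -0.158     0.07901
  Equil        0.2384      0.3086
  solve Keq expr → x = 0.07901; check Q = 5.431
Then remove 0.07173 M of D.
Step 2:
                    X           D
  Initial      0.2384      0.2369
  Change     -0.02425     0.01213
  Equil        0.2141       0.249
  solve Keq expr → x = 0.01213; check Q = 5.431
Then remove 0.02606 M of X.
Step 3:
                    X           D
  Initial      0.1881       0.249
  Change      0.02141     -0.0107
  Equil        0.2095      0.2383
  solve Keq expr → x = -0.0107; check Q = 5.431

x = -0.0107 M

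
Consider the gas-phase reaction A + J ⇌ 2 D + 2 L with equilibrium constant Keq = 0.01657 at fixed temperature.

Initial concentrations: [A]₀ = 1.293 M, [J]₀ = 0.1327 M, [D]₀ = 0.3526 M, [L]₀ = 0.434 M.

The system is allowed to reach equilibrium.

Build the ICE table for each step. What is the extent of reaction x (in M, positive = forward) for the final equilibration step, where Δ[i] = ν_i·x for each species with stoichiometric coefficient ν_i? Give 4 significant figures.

Q₀ = 0.1365 vs Keq = 0.01657 ⇒ Q>K, reverse
Step 1:
                  A         J         D         L
  Initial     1.293    0.1327    0.3526     0.434
  Change    0.06578   0.06578   -0.1316   -0.1316
  Equil       1.359    0.1985     0.221    0.3024
  solve Keq expr → x = -0.06578; check Q = 0.01657

x = -0.06578 M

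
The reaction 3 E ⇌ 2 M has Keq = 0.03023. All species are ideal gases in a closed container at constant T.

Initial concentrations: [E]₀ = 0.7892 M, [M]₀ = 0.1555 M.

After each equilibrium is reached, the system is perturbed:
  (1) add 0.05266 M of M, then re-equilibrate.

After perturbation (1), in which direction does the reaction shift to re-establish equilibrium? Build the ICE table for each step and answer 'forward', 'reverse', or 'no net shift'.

Q₀ = 0.04919 vs Keq = 0.03023 ⇒ Q>K, reverse
Step 1:
                   E          M
  init        0.7892     0.1555
  Δ          0.03729   -0.02486
  eq          0.8265     0.1306
  solve Keq expr → x = -0.01243; check Q = 0.03023
Then add 0.05266 M of M.
Step 2:
                   E          M
  init        0.8265     0.1833
  Δ            0.058   -0.03867
  eq          0.8845     0.1446
  solve Keq expr → x = -0.01933; check Q = 0.03023

Direction: reverse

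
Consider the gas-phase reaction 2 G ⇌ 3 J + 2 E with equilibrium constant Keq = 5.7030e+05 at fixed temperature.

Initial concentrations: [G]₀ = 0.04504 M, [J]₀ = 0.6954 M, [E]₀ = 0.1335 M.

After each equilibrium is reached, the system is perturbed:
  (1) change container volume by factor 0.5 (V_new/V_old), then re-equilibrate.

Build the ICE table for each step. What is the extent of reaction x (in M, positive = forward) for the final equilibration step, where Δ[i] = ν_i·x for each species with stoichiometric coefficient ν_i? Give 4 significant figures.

Q₀ = 2.954 vs Keq = 5.7030e+05 ⇒ Q<K, forward
Step 1:
                   G          J          E
  I          0.04504     0.6954     0.1335
  C         -0.04488    0.06732    0.04488
  E       1.5734e-04     0.7627     0.1784
  solve Keq expr → x = 0.02244; check Q = 5.7030e+05
Then change container volume by factor 0.5 (V_new/V_old).
Step 2:
                   G          J          E
  I       3.1469e-04      1.525     0.3568
  C       5.7321e-04 -8.5981e-04 -5.7321e-04
  E       8.8789e-04      1.525     0.3562
  solve Keq expr → x = -2.8660e-04; check Q = 5.7030e+05

x = -2.8660e-04 M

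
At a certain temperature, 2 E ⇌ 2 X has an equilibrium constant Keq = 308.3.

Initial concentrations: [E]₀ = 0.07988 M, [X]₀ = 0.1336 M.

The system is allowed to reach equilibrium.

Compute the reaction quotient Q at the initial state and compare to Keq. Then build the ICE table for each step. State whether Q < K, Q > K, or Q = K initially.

Q₀ = 2.797 vs Keq = 308.3 ⇒ Q<K, forward
Step 1:
                    E           X
  I           0.07988      0.1336
  C          -0.06838     0.06838
  E            0.0115       0.202
  solve Keq expr → x = 0.03419; check Q = 308.3

Q₀ = 2.797; Q < K (proceeds forward)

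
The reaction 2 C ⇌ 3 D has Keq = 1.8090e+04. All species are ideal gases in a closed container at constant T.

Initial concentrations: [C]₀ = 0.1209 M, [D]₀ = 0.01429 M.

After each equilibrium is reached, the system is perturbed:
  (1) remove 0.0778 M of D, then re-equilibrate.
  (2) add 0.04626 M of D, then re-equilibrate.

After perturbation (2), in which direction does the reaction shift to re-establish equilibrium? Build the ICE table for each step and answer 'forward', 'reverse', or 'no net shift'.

Direction: reverse

Q₀ = 1.9964e-04 vs Keq = 1.8090e+04 ⇒ Q<K, forward
Step 1:
                   C          D
  init        0.1209    0.01429
  Δ          -0.1203     0.1804
  eq      6.3866e-04     0.1947
  solve Keq expr → x = 0.06013; check Q = 1.8090e+04
Then remove 0.0778 M of D.
Step 2:
                   C          D
  init    6.3866e-04     0.1169
  Δ       -3.3962e-04 5.0942e-04
  eq      2.9904e-04     0.1174
  solve Keq expr → x = 1.6981e-04; check Q = 1.8090e+04
Then add 0.04626 M of D.
Step 3:
                   C          D
  init    2.9904e-04     0.1637
  Δ       1.9188e-04 -2.8782e-04
  eq      4.9092e-04     0.1634
  solve Keq expr → x = -9.5940e-05; check Q = 1.8090e+04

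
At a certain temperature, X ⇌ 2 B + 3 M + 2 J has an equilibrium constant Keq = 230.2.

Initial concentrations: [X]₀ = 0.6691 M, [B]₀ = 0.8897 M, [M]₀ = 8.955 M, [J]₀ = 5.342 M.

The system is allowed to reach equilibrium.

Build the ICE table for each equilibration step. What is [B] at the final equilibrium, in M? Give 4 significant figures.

Q₀ = 2.4244e+04 vs Keq = 230.2 ⇒ Q>K, reverse
Step 1:
                   X          B          M          J
  I           0.6691     0.8897      8.955      5.342
  C           0.3685    -0.7371     -1.106    -0.7371
  E            1.038     0.1526      7.849      4.605
  solve Keq expr → x = -0.3685; check Q = 230.2

[B]_eq = 0.1526 M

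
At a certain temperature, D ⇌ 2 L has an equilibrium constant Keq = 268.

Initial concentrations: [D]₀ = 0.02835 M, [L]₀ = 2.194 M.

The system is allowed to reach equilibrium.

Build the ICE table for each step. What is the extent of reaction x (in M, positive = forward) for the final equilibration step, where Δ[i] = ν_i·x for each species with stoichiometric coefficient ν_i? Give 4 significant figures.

x = 0.01006 M

Q₀ = 169.8 vs Keq = 268 ⇒ Q<K, forward
Step 1:
                  D         L
  Initial   0.02835     2.194
  Change   -0.01006   0.02012
  Equil     0.01829     2.214
  solve Keq expr → x = 0.01006; check Q = 268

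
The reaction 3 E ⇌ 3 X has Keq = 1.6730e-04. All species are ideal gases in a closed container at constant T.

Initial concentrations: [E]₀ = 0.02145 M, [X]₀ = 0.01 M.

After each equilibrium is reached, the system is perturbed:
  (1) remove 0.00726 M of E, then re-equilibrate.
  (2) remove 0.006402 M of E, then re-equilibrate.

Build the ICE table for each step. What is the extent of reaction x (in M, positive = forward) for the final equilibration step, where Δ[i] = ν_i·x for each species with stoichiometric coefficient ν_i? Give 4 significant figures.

x = -1.1145e-04 M

Q₀ = 0.1013 vs Keq = 1.6730e-04 ⇒ Q>K, reverse
Step 1:
                   E          X
  I          0.02145       0.01
  C         0.008358  -0.008358
  E          0.02981   0.001642
  solve Keq expr → x = -0.002786; check Q = 1.6730e-04
Then remove 0.00726 M of E.
Step 2:
                   E          X
  I          0.02255   0.001642
  C       3.7915e-04 -3.7915e-04
  E          0.02293   0.001263
  solve Keq expr → x = -1.2638e-04; check Q = 1.6730e-04
Then remove 0.006402 M of E.
Step 3:
                   E          X
  I          0.01652   0.001263
  C       3.3434e-04 -3.3434e-04
  E          0.01686 9.2896e-04
  solve Keq expr → x = -1.1145e-04; check Q = 1.6730e-04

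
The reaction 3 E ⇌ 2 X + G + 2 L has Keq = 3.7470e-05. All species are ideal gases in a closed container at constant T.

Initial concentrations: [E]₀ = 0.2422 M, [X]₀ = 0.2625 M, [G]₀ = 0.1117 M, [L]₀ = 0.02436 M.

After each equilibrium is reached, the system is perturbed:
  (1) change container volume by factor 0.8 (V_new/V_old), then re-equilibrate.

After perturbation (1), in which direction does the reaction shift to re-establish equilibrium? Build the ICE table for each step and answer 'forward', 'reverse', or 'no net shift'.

Direction: reverse

Q₀ = 3.2147e-04 vs Keq = 3.7470e-05 ⇒ Q>K, reverse
Step 1:
                  E         X         G         L
  init       0.2422    0.2625    0.1117   0.02436
  Δ          0.0211  -0.01407 -0.007035  -0.01407
  eq         0.2633    0.2484    0.1047   0.01029
  solve Keq expr → x = -0.007035; check Q = 3.7470e-05
Then change container volume by factor 0.8 (V_new/V_old).
Step 2:
                  E         X         G         L
  init       0.3291    0.3105    0.1308   0.01286
  Δ        0.003431 -0.002287 -0.001144 -0.002287
  eq         0.3326    0.3083    0.1297   0.01058
  solve Keq expr → x = -0.001144; check Q = 3.7470e-05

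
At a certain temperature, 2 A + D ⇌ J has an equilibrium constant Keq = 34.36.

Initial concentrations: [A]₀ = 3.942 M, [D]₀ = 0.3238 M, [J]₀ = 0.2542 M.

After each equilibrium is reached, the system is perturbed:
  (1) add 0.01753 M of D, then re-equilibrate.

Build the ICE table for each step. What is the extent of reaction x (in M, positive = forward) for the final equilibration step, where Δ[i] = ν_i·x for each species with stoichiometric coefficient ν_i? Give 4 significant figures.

x = 0.01745 M

Q₀ = 0.05052 vs Keq = 34.36 ⇒ Q<K, forward
Step 1:
                  A         D         J
  Initial     3.942    0.3238    0.2542
  Change    -0.6445   -0.3223    0.3223
  Equil       3.297  0.001543    0.5765
  solve Keq expr → x = 0.3223; check Q = 34.36
Then add 0.01753 M of D.
Step 2:
                  A         D         J
  Initial     3.297   0.01907    0.5765
  Change    -0.0349  -0.01745   0.01745
  Equil       3.263  0.001624    0.5939
  solve Keq expr → x = 0.01745; check Q = 34.36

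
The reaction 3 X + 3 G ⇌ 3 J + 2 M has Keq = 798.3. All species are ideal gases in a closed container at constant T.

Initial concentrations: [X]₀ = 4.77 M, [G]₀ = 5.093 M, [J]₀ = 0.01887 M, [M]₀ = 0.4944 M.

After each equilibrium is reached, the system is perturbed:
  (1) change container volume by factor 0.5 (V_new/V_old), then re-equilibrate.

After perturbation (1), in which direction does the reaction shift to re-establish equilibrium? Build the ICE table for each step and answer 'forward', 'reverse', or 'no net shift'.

Direction: forward

Q₀ = 1.1455e-10 vs Keq = 798.3 ⇒ Q<K, forward
Step 1:
                   X          G          J          M
  init          4.77      5.093    0.01887     0.4944
  Δ            -3.96      -3.96       3.96       2.64
  eq          0.8104      1.133      3.978      3.134
  solve Keq expr → x = 1.32; check Q = 798.3
Then change container volume by factor 0.5 (V_new/V_old).
Step 2:
                   X          G          J          M
  init         1.621      2.267      7.957      6.268
  Δ          -0.1768    -0.1768     0.1768     0.1178
  eq           1.444       2.09      8.134      6.386
  solve Keq expr → x = 0.05892; check Q = 798.3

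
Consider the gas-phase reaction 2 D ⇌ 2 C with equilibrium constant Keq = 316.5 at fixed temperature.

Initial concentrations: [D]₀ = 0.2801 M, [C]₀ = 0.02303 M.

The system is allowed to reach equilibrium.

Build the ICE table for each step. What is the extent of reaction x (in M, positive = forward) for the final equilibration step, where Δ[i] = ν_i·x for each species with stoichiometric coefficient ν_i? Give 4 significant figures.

x = 0.132 M

Q₀ = 0.00676 vs Keq = 316.5 ⇒ Q<K, forward
Step 1:
                   D          C
  Initial     0.2801    0.02303
  Change      -0.264      0.264
  Equil      0.01613      0.287
  solve Keq expr → x = 0.132; check Q = 316.5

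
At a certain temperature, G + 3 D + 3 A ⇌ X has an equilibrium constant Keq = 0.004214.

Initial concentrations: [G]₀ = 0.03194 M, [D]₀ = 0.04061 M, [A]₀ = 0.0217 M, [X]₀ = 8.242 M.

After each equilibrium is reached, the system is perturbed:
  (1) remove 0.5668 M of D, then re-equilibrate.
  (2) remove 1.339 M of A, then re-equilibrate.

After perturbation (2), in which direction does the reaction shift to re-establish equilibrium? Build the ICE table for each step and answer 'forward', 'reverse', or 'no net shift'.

Direction: reverse

Q₀ = 3.7707e+11 vs Keq = 0.004214 ⇒ Q>K, reverse
Step 1:
                   G          D          A          X
  I          0.03194    0.04061     0.0217      8.242
  C            1.114      3.343      3.343     -1.114
  E            1.146      3.384      3.365      7.128
  solve Keq expr → x = -1.114; check Q = 0.004214
Then remove 0.5668 M of D.
Step 2:
                   G          D          A          X
  I            1.146      2.817      3.365      7.128
  C          0.08301      0.249      0.249   -0.08301
  E            1.229      3.066      3.614      7.045
  solve Keq expr → x = -0.08301; check Q = 0.004214
Then remove 1.339 M of A.
Step 3:
                   G          D          A          X
  I            1.229      3.066      2.275      7.045
  C           0.1954     0.5863     0.5863    -0.1954
  E            1.425      3.652      2.861      6.849
  solve Keq expr → x = -0.1954; check Q = 0.004214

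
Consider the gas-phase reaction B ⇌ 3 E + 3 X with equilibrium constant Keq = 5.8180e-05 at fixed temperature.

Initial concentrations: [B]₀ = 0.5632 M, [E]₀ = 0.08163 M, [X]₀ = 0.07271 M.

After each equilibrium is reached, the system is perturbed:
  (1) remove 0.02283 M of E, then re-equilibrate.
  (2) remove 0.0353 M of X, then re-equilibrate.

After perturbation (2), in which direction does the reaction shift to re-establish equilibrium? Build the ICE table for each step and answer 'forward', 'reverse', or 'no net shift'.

Q₀ = 3.7125e-07 vs Keq = 5.8180e-05 ⇒ Q<K, forward
Step 1:
                   B          E          X
  init        0.5632    0.08163    0.07271
  Δ         -0.03332    0.09996    0.09996
  eq          0.5299     0.1816     0.1727
  solve Keq expr → x = 0.03332; check Q = 5.8180e-05
Then remove 0.02283 M of E.
Step 2:
                   B          E          X
  init        0.5299     0.1588     0.1727
  Δ        -0.003762    0.01129    0.01129
  eq          0.5261       0.17      0.184
  solve Keq expr → x = 0.003762; check Q = 5.8180e-05
Then remove 0.0353 M of X.
Step 3:
                   B          E          X
  init        0.5261       0.17     0.1487
  Δ        -0.005836    0.01751    0.01751
  eq          0.5203     0.1876     0.1662
  solve Keq expr → x = 0.005836; check Q = 5.8180e-05

Direction: forward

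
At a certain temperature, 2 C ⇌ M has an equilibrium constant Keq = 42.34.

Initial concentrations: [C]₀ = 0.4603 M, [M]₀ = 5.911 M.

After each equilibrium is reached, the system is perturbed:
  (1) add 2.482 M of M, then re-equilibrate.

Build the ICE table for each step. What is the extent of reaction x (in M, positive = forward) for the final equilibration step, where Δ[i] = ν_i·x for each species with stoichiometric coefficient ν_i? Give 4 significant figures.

x = -0.03522 M

Q₀ = 27.9 vs Keq = 42.34 ⇒ Q<K, forward
Step 1:
                    C           M
  Initial      0.4603       5.911
  Change     -0.08531     0.04266
  Equil         0.375       5.954
  solve Keq expr → x = 0.04266; check Q = 42.34
Then add 2.482 M of M.
Step 2:
                    C           M
  Initial       0.375       8.436
  Change      0.07044    -0.03522
  Equil        0.4454         8.4
  solve Keq expr → x = -0.03522; check Q = 42.34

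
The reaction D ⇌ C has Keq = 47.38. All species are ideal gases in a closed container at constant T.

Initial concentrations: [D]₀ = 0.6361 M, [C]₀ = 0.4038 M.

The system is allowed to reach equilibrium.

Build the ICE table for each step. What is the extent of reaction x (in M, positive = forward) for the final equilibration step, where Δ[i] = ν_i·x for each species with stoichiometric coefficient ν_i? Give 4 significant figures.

Q₀ = 0.6348 vs Keq = 47.38 ⇒ Q<K, forward
Step 1:
                   D          C
  init        0.6361     0.4038
  Δ          -0.6146     0.6146
  eq         0.02149      1.018
  solve Keq expr → x = 0.6146; check Q = 47.38

x = 0.6146 M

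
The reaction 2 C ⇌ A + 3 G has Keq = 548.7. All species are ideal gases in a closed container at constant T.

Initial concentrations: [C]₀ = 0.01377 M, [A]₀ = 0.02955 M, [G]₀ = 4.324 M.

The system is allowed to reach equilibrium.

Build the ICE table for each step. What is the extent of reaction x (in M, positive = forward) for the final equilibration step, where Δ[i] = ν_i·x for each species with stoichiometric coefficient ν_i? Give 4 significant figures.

x = -0.0155 M

Q₀ = 1.2599e+04 vs Keq = 548.7 ⇒ Q>K, reverse
Step 1:
                  C         A         G
  Initial   0.01377   0.02955     4.324
  Change      0.031   -0.0155   -0.0465
  Equil     0.04477   0.01405     4.278
  solve Keq expr → x = -0.0155; check Q = 548.7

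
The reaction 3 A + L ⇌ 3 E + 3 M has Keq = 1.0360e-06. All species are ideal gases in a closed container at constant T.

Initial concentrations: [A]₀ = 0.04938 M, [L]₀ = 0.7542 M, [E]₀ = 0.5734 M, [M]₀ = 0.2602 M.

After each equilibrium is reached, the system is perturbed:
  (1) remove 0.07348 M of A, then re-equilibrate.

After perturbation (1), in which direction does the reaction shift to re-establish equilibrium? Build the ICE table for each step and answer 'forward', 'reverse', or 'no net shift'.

Direction: reverse

Q₀ = 36.57 vs Keq = 1.0360e-06 ⇒ Q>K, reverse
Step 1:
                    A           L           E           M
  Initial     0.04938      0.7542      0.5734      0.2602
  Change       0.2513     0.08377     -0.2513     -0.2513
  Equil        0.3007       0.838      0.3221    0.008905
  solve Keq expr → x = -0.08377; check Q = 1.0360e-06
Then remove 0.07348 M of A.
Step 2:
                    A           L           E           M
  Initial      0.2272       0.838      0.3221    0.008905
  Change     0.002069  6.8972e-04   -0.002069   -0.002069
  Equil        0.2293      0.8387        0.32    0.006836
  solve Keq expr → x = -6.8972e-04; check Q = 1.0360e-06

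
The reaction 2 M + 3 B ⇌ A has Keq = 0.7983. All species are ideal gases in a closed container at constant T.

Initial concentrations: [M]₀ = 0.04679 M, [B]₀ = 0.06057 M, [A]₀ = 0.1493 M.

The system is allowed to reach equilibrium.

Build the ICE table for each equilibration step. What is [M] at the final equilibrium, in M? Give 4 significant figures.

[M]_eq = 0.3265 M

Q₀ = 3.0689e+05 vs Keq = 0.7983 ⇒ Q>K, reverse
Step 1:
                   M          B          A
  init       0.04679    0.06057     0.1493
  Δ           0.2797     0.4196    -0.1399
  eq          0.3265     0.4802   0.009425
  solve Keq expr → x = -0.1399; check Q = 0.7983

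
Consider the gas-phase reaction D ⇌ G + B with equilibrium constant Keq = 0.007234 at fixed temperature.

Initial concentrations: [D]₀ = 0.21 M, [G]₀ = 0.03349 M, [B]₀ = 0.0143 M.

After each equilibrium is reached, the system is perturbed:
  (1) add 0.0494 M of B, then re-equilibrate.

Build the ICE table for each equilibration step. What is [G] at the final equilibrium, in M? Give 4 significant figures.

[G]_eq = 0.02723 M

Q₀ = 0.002281 vs Keq = 0.007234 ⇒ Q<K, forward
Step 1:
                    D           G           B
  init           0.21     0.03349      0.0143
  Δ          -0.01488     0.01488     0.01488
  eq           0.1951     0.04837     0.02918
  solve Keq expr → x = 0.01488; check Q = 0.007234
Then add 0.0494 M of B.
Step 2:
                    D           G           B
  init         0.1951     0.04837     0.07858
  Δ           0.02114    -0.02114    -0.02114
  eq           0.2163     0.02723     0.05744
  solve Keq expr → x = -0.02114; check Q = 0.007234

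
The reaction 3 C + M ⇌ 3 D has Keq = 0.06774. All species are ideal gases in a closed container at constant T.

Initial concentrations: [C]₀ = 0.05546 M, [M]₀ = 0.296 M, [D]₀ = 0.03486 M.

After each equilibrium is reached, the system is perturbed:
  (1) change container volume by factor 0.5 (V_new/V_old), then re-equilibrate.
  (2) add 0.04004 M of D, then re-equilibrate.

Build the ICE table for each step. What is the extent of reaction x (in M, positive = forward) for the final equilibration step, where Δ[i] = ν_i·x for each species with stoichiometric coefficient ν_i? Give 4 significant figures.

Q₀ = 0.839 vs Keq = 0.06774 ⇒ Q>K, reverse
Step 1:
                   C          M          D
  init       0.05546      0.296    0.03486
  Δ          0.01548   0.005159   -0.01548
  eq         0.07094     0.3012    0.01938
  solve Keq expr → x = -0.005159; check Q = 0.06774
Then change container volume by factor 0.5 (V_new/V_old).
Step 2:
                   C          M          D
  init        0.1419     0.6023    0.03877
  Δ        -0.007448  -0.002483   0.007448
  eq          0.1344     0.5998    0.04621
  solve Keq expr → x = 0.002483; check Q = 0.06774
Then add 0.04004 M of D.
Step 3:
                   C          M          D
  init        0.1344     0.5998    0.08625
  Δ          0.02957   0.009856   -0.02957
  eq           0.164     0.6097    0.05669
  solve Keq expr → x = -0.009856; check Q = 0.06774

x = -0.009856 M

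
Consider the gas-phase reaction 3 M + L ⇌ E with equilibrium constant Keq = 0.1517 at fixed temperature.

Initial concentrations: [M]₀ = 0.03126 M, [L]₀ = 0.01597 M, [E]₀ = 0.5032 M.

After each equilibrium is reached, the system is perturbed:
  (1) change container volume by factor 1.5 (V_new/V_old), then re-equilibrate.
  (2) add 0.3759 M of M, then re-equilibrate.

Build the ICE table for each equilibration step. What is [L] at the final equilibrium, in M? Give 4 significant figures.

Q₀ = 1.0315e+06 vs Keq = 0.1517 ⇒ Q>K, reverse
Step 1:
                  M         L         E
  I         0.03126   0.01597    0.5032
  C           1.179    0.3931   -0.3931
  E           1.211    0.4091    0.1101
  solve Keq expr → x = -0.3931; check Q = 0.1517
Then change container volume by factor 1.5 (V_new/V_old).
Step 2:
                  M         L         E
  I          0.8071    0.2727    0.0734
  C          0.1111   0.03703  -0.03703
  E          0.9181    0.3097   0.03637
  solve Keq expr → x = -0.03703; check Q = 0.1517
Then add 0.3759 M of M.
Step 3:
                  M         L         E
  I           1.294    0.3097   0.03637
  C         -0.1028  -0.03427   0.03427
  E           1.191    0.2755   0.07064
  solve Keq expr → x = 0.03427; check Q = 0.1517

[L]_eq = 0.2755 M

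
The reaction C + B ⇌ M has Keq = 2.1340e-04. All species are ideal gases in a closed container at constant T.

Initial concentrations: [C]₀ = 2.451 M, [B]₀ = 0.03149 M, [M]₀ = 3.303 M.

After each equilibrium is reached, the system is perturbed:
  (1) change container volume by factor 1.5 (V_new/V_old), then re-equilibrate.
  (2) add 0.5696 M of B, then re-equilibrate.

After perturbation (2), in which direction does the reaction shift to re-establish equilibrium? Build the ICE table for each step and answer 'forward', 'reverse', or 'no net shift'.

Q₀ = 42.79 vs Keq = 2.1340e-04 ⇒ Q>K, reverse
Step 1:
                   C          B          M
  init         2.451    0.03149      3.303
  Δ            3.299      3.299     -3.299
  eq            5.75       3.33   0.004087
  solve Keq expr → x = -3.299; check Q = 2.1340e-04
Then change container volume by factor 1.5 (V_new/V_old).
Step 2:
                   C          B          M
  init         3.833       2.22   0.002724
  Δ       9.0694e-04 9.0694e-04 -9.0694e-04
  eq           3.834      2.221   0.001817
  solve Keq expr → x = -9.0694e-04; check Q = 2.1340e-04
Then add 0.5696 M of B.
Step 3:
                   C          B          M
  init         3.834      2.791   0.001817
  Δ       -4.6540e-04 -4.6540e-04 4.6540e-04
  eq           3.834       2.79   0.002283
  solve Keq expr → x = 4.6540e-04; check Q = 2.1340e-04

Direction: forward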